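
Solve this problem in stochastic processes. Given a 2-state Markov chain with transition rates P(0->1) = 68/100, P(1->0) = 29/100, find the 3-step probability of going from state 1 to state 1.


Computing P^3 by matrix multiplication.
P = [[0.3200, 0.6800], [0.2900, 0.7100]]
After raising P to the power 3:
P^3(1,1) = 0.7010

0.7010


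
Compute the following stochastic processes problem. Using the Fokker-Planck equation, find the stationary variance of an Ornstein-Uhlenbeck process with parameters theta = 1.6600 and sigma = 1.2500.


Stationary variance = sigma^2 / (2*theta)
= 1.2500^2 / (2*1.6600)
= 1.5625 / 3.3200
= 0.4706

0.4706


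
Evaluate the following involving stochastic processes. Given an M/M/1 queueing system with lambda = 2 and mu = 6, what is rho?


rho = lambda/mu
= 2/6
= 0.3333

0.3333


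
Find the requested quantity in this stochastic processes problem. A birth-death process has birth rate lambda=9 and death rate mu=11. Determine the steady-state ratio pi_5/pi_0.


For birth-death process, pi_n/pi_0 = (lambda/mu)^n
= (9/11)^5
= 0.3666

0.3666


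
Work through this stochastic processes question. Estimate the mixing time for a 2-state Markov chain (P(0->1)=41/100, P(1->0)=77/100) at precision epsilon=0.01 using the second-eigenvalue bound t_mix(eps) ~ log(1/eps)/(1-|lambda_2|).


lambda_2 = |1 - p01 - p10| = |1 - 0.4100 - 0.7700| = 0.1800
t_mix ~ log(1/eps)/(1 - |lambda_2|)
= log(100)/(1 - 0.1800) = 4.6052/0.8200
= 5.6161

5.6161


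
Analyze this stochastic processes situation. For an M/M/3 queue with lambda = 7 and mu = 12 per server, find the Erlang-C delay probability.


a = lambda/mu = 0.5833
rho = a/c = 0.1944
Erlang-C formula applied:
C(c,a) = 0.0229

0.0229


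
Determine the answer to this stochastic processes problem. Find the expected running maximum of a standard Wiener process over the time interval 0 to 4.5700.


E(max B(s)) = sqrt(2t/pi)
= sqrt(2*4.5700/pi)
= sqrt(2.9094)
= 1.7057

1.7057


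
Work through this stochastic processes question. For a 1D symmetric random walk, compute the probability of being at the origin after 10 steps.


P(S(10) = 0) = C(10,5) / 4^5
= 252 / 1024
= 0.2461

0.2461


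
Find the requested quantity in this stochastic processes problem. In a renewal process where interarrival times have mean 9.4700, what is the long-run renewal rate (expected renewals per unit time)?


Long-run renewal rate = 1/E(X)
= 1/9.4700
= 0.1056

0.1056


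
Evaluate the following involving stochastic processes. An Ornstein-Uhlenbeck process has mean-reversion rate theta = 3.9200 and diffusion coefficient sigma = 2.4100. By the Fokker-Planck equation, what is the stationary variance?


Stationary variance = sigma^2 / (2*theta)
= 2.4100^2 / (2*3.9200)
= 5.8081 / 7.8400
= 0.7408

0.7408


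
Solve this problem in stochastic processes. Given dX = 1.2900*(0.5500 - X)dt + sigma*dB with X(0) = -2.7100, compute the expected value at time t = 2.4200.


E[X(t)] = mu + (X(0) - mu)*exp(-theta*t)
= 0.5500 + (-2.7100 - 0.5500)*exp(-1.2900*2.4200)
= 0.5500 + -3.2600 * 0.0441
= 0.4063

0.4063


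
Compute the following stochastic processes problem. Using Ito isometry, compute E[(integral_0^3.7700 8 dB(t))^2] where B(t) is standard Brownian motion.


By Ito isometry: E[(int f dB)^2] = int f^2 dt
= 8^2 * 3.7700
= 64 * 3.7700 = 241.2800

241.2800


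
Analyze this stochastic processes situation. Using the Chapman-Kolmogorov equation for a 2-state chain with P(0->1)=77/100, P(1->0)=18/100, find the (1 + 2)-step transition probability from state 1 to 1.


P^3 = P^1 * P^2
Computing via matrix multiplication of the transition matrix.
Entry (1,1) of P^3 = 0.8106

0.8106


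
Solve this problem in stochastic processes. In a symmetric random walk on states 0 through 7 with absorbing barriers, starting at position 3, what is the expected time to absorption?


For symmetric RW on 0,...,N with absorbing barriers, E(i) = i*(N-i)
E(3) = 3 * 4 = 12

12


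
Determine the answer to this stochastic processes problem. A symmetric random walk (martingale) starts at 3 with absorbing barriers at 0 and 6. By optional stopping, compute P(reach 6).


By optional stopping theorem: E(M at tau) = M(0) = 3
P(hit 6)*6 + P(hit 0)*0 = 3
P(hit 6) = (3 - 0)/(6 - 0) = 1/2 = 0.5000

0.5000


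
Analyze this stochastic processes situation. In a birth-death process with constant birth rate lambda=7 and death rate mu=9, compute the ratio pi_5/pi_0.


For birth-death process, pi_n/pi_0 = (lambda/mu)^n
= (7/9)^5
= 0.2846

0.2846


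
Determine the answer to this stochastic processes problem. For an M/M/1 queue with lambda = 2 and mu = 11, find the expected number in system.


rho = 2/11 = 0.1818
L = rho/(1-rho)
= 0.1818/0.8182
= 0.2222

0.2222


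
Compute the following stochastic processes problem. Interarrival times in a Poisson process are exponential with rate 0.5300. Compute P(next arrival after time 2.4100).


P(X > t) = exp(-lambda * t)
= exp(-0.5300 * 2.4100)
= exp(-1.2773) = 0.2788

0.2788


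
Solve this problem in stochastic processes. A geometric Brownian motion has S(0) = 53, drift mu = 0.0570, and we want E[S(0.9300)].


E[S(t)] = S(0) * exp(mu * t)
= 53 * exp(0.0570 * 0.9300)
= 53 * 1.0544
= 55.8853

55.8853


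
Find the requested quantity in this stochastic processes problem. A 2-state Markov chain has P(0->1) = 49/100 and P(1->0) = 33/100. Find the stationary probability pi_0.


Stationary distribution: pi_0 = p10/(p01+p10), pi_1 = p01/(p01+p10)
p01 = 0.4900, p10 = 0.3300
pi_0 = 0.4024

0.4024


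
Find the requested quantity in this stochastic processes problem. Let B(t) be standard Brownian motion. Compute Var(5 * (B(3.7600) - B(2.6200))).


Var(alpha*(B(t)-B(s))) = alpha^2 * (t-s)
= 5^2 * (3.7600 - 2.6200)
= 25 * 1.1400
= 28.5000

28.5000


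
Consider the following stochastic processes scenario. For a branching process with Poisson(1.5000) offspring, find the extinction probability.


Since mu = 1.5000 > 1, extinction prob q < 1.
Solve s = exp(mu*(s-1)) iteratively.
q = 0.4172

0.4172


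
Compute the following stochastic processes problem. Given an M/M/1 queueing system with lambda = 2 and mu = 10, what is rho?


rho = lambda/mu
= 2/10
= 0.2000

0.2000


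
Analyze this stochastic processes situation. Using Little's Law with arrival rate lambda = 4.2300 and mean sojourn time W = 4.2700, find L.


Little's Law: L = lambda * W
= 4.2300 * 4.2700
= 18.0621

18.0621


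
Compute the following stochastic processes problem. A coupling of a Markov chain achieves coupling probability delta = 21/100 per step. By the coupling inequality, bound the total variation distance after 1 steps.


TV distance bound <= (1-delta)^n
= (1 - 0.2100)^1
= 0.7900^1
= 0.7900

0.7900


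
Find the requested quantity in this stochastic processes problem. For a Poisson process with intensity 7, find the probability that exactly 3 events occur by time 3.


P(N(t)=k) = (lambda*t)^k * exp(-lambda*t) / k!
lambda*t = 21
= 21^3 * exp(-21) / 3!
= 9261 * 7.5826e-10 / 6
= 1.1704e-06

1.1704e-06


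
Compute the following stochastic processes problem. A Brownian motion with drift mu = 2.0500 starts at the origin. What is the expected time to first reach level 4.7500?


Expected first passage time = a/mu
= 4.7500/2.0500
= 2.3171

2.3171


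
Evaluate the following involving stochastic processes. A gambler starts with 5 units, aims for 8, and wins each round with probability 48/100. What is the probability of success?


Gambler's ruin formula:
r = q/p = 0.5200/0.4800 = 1.0833
P(win) = (1 - r^i)/(1 - r^N)
= (1 - 1.0833^5)/(1 - 1.0833^8)
= 0.5486

0.5486


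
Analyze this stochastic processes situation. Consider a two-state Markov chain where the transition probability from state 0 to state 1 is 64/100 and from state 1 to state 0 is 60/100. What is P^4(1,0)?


Computing P^4 by matrix multiplication.
P = [[0.3600, 0.6400], [0.6000, 0.4000]]
After raising P to the power 4:
P^4(1,0) = 0.4823

0.4823


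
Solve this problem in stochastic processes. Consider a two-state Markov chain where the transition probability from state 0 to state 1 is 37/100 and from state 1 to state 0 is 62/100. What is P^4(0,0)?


Computing P^4 by matrix multiplication.
P = [[0.6300, 0.3700], [0.6200, 0.3800]]
After raising P to the power 4:
P^4(0,0) = 0.6263

0.6263


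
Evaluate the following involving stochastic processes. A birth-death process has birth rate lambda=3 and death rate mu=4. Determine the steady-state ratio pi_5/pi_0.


For birth-death process, pi_n/pi_0 = (lambda/mu)^n
= (3/4)^5
= 0.2373

0.2373


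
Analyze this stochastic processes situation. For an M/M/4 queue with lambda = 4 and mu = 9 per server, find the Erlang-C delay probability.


a = lambda/mu = 0.4444
rho = a/c = 0.1111
Erlang-C formula applied:
C(c,a) = 0.0012

0.0012


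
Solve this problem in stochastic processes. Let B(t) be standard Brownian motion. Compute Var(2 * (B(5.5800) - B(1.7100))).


Var(alpha*(B(t)-B(s))) = alpha^2 * (t-s)
= 2^2 * (5.5800 - 1.7100)
= 4 * 3.8700
= 15.4800

15.4800


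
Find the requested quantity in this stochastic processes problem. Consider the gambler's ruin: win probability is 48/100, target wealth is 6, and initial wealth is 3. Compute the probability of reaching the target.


Gambler's ruin formula:
r = q/p = 0.5200/0.4800 = 1.0833
P(win) = (1 - r^i)/(1 - r^N)
= (1 - 1.0833^3)/(1 - 1.0833^6)
= 0.4403

0.4403


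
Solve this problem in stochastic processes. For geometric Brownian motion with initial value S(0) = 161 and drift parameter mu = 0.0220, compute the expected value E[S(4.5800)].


E[S(t)] = S(0) * exp(mu * t)
= 161 * exp(0.0220 * 4.5800)
= 161 * 1.1060
= 178.0678

178.0678


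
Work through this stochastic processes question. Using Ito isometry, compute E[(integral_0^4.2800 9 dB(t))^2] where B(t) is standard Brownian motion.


By Ito isometry: E[(int f dB)^2] = int f^2 dt
= 9^2 * 4.2800
= 81 * 4.2800 = 346.6800

346.6800


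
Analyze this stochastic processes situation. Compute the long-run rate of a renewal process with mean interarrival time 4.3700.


Long-run renewal rate = 1/E(X)
= 1/4.3700
= 0.2288

0.2288


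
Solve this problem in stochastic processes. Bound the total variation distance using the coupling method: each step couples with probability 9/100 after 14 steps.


TV distance bound <= (1-delta)^n
= (1 - 0.0900)^14
= 0.9100^14
= 0.2670

0.2670


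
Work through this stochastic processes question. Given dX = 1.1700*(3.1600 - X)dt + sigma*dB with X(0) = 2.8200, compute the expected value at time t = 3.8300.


E[X(t)] = mu + (X(0) - mu)*exp(-theta*t)
= 3.1600 + (2.8200 - 3.1600)*exp(-1.1700*3.8300)
= 3.1600 + -0.3400 * 0.0113
= 3.1562

3.1562


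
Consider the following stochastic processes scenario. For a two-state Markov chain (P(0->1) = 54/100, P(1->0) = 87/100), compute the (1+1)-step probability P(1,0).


P^2 = P^1 * P^1
Computing via matrix multiplication of the transition matrix.
Entry (1,0) of P^2 = 0.5133

0.5133


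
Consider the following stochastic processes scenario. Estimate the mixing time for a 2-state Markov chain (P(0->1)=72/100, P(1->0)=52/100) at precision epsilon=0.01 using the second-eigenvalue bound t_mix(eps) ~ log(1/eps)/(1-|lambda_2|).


lambda_2 = |1 - p01 - p10| = |1 - 0.7200 - 0.5200| = 0.2400
t_mix ~ log(1/eps)/(1 - |lambda_2|)
= log(100)/(1 - 0.2400) = 4.6052/0.7600
= 6.0594

6.0594


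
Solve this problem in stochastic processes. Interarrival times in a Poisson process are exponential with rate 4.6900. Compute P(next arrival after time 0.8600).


P(X > t) = exp(-lambda * t)
= exp(-4.6900 * 0.8600)
= exp(-4.0334) = 0.0177

0.0177


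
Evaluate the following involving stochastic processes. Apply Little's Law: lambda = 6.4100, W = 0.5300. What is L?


Little's Law: L = lambda * W
= 6.4100 * 0.5300
= 3.3973

3.3973


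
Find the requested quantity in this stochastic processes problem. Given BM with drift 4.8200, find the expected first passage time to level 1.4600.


Expected first passage time = a/mu
= 1.4600/4.8200
= 0.3029

0.3029


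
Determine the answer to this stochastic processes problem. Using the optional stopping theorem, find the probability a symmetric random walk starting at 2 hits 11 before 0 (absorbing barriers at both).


By optional stopping theorem: E(M at tau) = M(0) = 2
P(hit 11)*11 + P(hit 0)*0 = 2
P(hit 11) = (2 - 0)/(11 - 0) = 2/11 = 0.1818

0.1818


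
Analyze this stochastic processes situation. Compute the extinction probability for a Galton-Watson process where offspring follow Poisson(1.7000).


Since mu = 1.7000 > 1, extinction prob q < 1.
Solve s = exp(mu*(s-1)) iteratively.
q = 0.3088

0.3088


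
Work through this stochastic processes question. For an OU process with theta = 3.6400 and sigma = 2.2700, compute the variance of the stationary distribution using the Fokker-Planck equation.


Stationary variance = sigma^2 / (2*theta)
= 2.2700^2 / (2*3.6400)
= 5.1529 / 7.2800
= 0.7078

0.7078


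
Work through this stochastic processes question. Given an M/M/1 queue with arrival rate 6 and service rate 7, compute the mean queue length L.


rho = 6/7 = 0.8571
L = rho/(1-rho)
= 0.8571/0.1429
= 6.0000

6.0000


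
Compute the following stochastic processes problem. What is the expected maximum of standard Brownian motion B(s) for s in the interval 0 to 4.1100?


E(max B(s)) = sqrt(2t/pi)
= sqrt(2*4.1100/pi)
= sqrt(2.6165)
= 1.6176

1.6176


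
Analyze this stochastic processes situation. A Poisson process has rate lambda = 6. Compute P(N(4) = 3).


P(N(t)=k) = (lambda*t)^k * exp(-lambda*t) / k!
lambda*t = 24
= 24^3 * exp(-24) / 3!
= 13824 * 3.7751e-11 / 6
= 8.6979e-08

8.6979e-08


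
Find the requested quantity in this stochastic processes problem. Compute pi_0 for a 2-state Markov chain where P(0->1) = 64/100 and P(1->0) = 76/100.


Stationary distribution: pi_0 = p10/(p01+p10), pi_1 = p01/(p01+p10)
p01 = 0.6400, p10 = 0.7600
pi_0 = 0.5429

0.5429


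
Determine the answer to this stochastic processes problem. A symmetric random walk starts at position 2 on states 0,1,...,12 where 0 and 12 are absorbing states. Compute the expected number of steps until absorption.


For symmetric RW on 0,...,N with absorbing barriers, E(i) = i*(N-i)
E(2) = 2 * 10 = 20

20


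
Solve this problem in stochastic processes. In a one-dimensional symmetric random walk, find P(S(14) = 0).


P(S(14) = 0) = C(14,7) / 4^7
= 3432 / 16384
= 0.2095

0.2095


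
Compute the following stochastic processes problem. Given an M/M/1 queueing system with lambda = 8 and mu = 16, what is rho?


rho = lambda/mu
= 8/16
= 0.5000

0.5000


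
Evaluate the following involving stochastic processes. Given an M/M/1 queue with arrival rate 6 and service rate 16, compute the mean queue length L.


rho = 6/16 = 0.3750
L = rho/(1-rho)
= 0.3750/0.6250
= 0.6000

0.6000


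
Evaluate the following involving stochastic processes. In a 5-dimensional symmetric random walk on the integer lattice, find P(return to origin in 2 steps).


P(return in 2 steps) = P(reverse first step) = 1/(2d)
= 1/10
= 0.1000

0.1000


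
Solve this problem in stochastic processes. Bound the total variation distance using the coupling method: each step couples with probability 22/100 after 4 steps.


TV distance bound <= (1-delta)^n
= (1 - 0.2200)^4
= 0.7800^4
= 0.3702

0.3702


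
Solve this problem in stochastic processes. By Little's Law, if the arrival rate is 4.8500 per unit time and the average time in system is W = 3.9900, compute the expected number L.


Little's Law: L = lambda * W
= 4.8500 * 3.9900
= 19.3515

19.3515


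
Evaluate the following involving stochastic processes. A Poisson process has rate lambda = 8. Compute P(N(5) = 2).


P(N(t)=k) = (lambda*t)^k * exp(-lambda*t) / k!
lambda*t = 40
= 40^2 * exp(-40) / 2!
= 1600 * 4.2484e-18 / 2
= 3.3987e-15

3.3987e-15


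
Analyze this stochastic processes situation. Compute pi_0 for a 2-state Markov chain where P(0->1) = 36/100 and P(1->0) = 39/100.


Stationary distribution: pi_0 = p10/(p01+p10), pi_1 = p01/(p01+p10)
p01 = 0.3600, p10 = 0.3900
pi_0 = 0.5200

0.5200


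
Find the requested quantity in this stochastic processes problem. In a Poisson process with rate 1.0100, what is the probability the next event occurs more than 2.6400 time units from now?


P(X > t) = exp(-lambda * t)
= exp(-1.0100 * 2.6400)
= exp(-2.6664) = 0.0695

0.0695


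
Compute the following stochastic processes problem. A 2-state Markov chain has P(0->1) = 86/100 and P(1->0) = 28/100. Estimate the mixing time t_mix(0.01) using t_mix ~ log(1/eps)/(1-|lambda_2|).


lambda_2 = |1 - p01 - p10| = |1 - 0.8600 - 0.2800| = 0.1400
t_mix ~ log(1/eps)/(1 - |lambda_2|)
= log(100)/(1 - 0.1400) = 4.6052/0.8600
= 5.3548

5.3548


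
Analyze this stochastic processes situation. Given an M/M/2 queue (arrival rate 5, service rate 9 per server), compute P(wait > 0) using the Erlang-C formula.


a = lambda/mu = 0.5556
rho = a/c = 0.2778
Erlang-C formula applied:
C(c,a) = 0.1208

0.1208


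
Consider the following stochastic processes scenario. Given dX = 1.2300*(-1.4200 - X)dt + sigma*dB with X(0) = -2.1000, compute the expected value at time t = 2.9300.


E[X(t)] = mu + (X(0) - mu)*exp(-theta*t)
= -1.4200 + (-2.1000 - -1.4200)*exp(-1.2300*2.9300)
= -1.4200 + -0.6800 * 0.0272
= -1.4385

-1.4385


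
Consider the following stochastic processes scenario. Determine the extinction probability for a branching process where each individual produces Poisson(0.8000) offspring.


Since mu = 0.8000 <= 1, extinction probability = 1.

1.0000


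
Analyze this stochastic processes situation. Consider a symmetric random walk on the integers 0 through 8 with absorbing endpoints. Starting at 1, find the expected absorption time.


For symmetric RW on 0,...,N with absorbing barriers, E(i) = i*(N-i)
E(1) = 1 * 7 = 7

7


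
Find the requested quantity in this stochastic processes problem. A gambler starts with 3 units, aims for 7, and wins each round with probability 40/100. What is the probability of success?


Gambler's ruin formula:
r = q/p = 0.6000/0.4000 = 1.5000
P(win) = (1 - r^i)/(1 - r^N)
= (1 - 1.5000^3)/(1 - 1.5000^7)
= 0.1476

0.1476


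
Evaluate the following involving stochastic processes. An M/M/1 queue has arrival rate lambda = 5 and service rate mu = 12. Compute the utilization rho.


rho = lambda/mu
= 5/12
= 0.4167

0.4167


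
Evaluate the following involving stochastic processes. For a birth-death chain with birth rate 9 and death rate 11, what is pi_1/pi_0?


For birth-death process, pi_n/pi_0 = (lambda/mu)^n
= (9/11)^1
= 0.8182

0.8182


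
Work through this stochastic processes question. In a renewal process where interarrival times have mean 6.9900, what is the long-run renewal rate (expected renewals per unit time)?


Long-run renewal rate = 1/E(X)
= 1/6.9900
= 0.1431

0.1431


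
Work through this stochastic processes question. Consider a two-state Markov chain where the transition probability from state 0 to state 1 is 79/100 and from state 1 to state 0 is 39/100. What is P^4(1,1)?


Computing P^4 by matrix multiplication.
P = [[0.2100, 0.7900], [0.3900, 0.6100]]
After raising P to the power 4:
P^4(1,1) = 0.6698

0.6698


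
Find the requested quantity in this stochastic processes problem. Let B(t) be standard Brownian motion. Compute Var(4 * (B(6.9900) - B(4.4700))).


Var(alpha*(B(t)-B(s))) = alpha^2 * (t-s)
= 4^2 * (6.9900 - 4.4700)
= 16 * 2.5200
= 40.3200

40.3200


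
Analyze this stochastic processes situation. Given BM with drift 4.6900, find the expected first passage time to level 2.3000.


Expected first passage time = a/mu
= 2.3000/4.6900
= 0.4904

0.4904


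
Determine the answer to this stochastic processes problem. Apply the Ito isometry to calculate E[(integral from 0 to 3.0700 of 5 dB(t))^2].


By Ito isometry: E[(int f dB)^2] = int f^2 dt
= 5^2 * 3.0700
= 25 * 3.0700 = 76.7500

76.7500


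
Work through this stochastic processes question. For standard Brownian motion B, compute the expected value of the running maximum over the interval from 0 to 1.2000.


E(max B(s)) = sqrt(2t/pi)
= sqrt(2*1.2000/pi)
= sqrt(0.7639)
= 0.8740

0.8740


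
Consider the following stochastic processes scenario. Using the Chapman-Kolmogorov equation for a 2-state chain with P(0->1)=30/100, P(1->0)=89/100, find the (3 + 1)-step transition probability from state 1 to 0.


P^4 = P^3 * P^1
Computing via matrix multiplication of the transition matrix.
Entry (1,0) of P^4 = 0.7469

0.7469


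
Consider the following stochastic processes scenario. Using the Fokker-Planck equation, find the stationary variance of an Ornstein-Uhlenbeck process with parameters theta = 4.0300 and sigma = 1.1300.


Stationary variance = sigma^2 / (2*theta)
= 1.1300^2 / (2*4.0300)
= 1.2769 / 8.0600
= 0.1584

0.1584


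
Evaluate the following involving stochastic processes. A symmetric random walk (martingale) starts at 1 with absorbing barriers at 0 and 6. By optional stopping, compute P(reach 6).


By optional stopping theorem: E(M at tau) = M(0) = 1
P(hit 6)*6 + P(hit 0)*0 = 1
P(hit 6) = (1 - 0)/(6 - 0) = 1/6 = 0.1667

0.1667


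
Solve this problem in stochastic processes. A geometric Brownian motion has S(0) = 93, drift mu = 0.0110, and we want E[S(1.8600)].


E[S(t)] = S(0) * exp(mu * t)
= 93 * exp(0.0110 * 1.8600)
= 93 * 1.0207
= 94.9224

94.9224


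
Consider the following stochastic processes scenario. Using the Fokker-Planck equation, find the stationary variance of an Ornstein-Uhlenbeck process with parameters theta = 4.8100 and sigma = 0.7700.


Stationary variance = sigma^2 / (2*theta)
= 0.7700^2 / (2*4.8100)
= 0.5929 / 9.6200
= 0.0616

0.0616


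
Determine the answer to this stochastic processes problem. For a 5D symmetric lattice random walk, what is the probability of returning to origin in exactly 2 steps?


P(return in 2 steps) = P(reverse first step) = 1/(2d)
= 1/10
= 0.1000

0.1000


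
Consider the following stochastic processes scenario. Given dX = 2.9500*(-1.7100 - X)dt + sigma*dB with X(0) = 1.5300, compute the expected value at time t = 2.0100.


E[X(t)] = mu + (X(0) - mu)*exp(-theta*t)
= -1.7100 + (1.5300 - -1.7100)*exp(-2.9500*2.0100)
= -1.7100 + 3.2400 * 0.0027
= -1.7014

-1.7014


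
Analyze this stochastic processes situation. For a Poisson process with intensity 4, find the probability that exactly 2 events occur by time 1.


P(N(t)=k) = (lambda*t)^k * exp(-lambda*t) / k!
lambda*t = 4
= 4^2 * exp(-4) / 2!
= 16 * 0.0183 / 2
= 0.1465

0.1465


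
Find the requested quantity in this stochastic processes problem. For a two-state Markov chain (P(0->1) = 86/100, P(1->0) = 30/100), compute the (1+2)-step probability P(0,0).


P^3 = P^1 * P^2
Computing via matrix multiplication of the transition matrix.
Entry (0,0) of P^3 = 0.2556

0.2556


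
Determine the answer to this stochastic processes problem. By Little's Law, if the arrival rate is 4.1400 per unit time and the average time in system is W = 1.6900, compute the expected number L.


Little's Law: L = lambda * W
= 4.1400 * 1.6900
= 6.9966

6.9966


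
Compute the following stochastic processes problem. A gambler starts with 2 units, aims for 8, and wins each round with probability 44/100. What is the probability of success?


Gambler's ruin formula:
r = q/p = 0.5600/0.4400 = 1.2727
P(win) = (1 - r^i)/(1 - r^N)
= (1 - 1.2727^2)/(1 - 1.2727^8)
= 0.1053

0.1053


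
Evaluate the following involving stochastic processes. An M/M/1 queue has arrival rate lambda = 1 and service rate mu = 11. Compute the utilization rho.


rho = lambda/mu
= 1/11
= 0.0909

0.0909


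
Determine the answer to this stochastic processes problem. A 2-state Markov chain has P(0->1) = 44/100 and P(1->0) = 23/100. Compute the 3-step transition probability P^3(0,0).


Computing P^3 by matrix multiplication.
P = [[0.5600, 0.4400], [0.2300, 0.7700]]
After raising P to the power 3:
P^3(0,0) = 0.3669

0.3669


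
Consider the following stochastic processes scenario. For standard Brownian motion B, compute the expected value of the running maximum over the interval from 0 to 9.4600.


E(max B(s)) = sqrt(2t/pi)
= sqrt(2*9.4600/pi)
= sqrt(6.0224)
= 2.4541

2.4541


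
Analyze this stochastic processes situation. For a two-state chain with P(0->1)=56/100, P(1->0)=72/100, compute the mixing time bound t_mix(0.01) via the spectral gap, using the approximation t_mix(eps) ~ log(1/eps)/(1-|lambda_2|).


lambda_2 = |1 - p01 - p10| = |1 - 0.5600 - 0.7200| = 0.2800
t_mix ~ log(1/eps)/(1 - |lambda_2|)
= log(100)/(1 - 0.2800) = 4.6052/0.7200
= 6.3961

6.3961


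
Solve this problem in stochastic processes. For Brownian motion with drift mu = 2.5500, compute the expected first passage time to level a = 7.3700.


Expected first passage time = a/mu
= 7.3700/2.5500
= 2.8902

2.8902


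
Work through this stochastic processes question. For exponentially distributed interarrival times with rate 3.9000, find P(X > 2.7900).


P(X > t) = exp(-lambda * t)
= exp(-3.9000 * 2.7900)
= exp(-10.8810) = 1.8812e-05

1.8812e-05


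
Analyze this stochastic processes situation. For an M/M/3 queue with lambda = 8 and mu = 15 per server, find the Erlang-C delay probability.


a = lambda/mu = 0.5333
rho = a/c = 0.1778
Erlang-C formula applied:
C(c,a) = 0.0180

0.0180


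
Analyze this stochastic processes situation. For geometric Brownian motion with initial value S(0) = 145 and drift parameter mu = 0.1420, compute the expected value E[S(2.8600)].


E[S(t)] = S(0) * exp(mu * t)
= 145 * exp(0.1420 * 2.8600)
= 145 * 1.5010
= 217.6425

217.6425


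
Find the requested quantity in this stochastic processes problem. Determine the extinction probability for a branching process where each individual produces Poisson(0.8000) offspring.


Since mu = 0.8000 <= 1, extinction probability = 1.

1.0000


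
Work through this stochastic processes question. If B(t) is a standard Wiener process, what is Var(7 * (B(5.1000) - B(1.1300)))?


Var(alpha*(B(t)-B(s))) = alpha^2 * (t-s)
= 7^2 * (5.1000 - 1.1300)
= 49 * 3.9700
= 194.5300

194.5300


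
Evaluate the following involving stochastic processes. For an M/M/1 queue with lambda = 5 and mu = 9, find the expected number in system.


rho = 5/9 = 0.5556
L = rho/(1-rho)
= 0.5556/0.4444
= 1.2500

1.2500


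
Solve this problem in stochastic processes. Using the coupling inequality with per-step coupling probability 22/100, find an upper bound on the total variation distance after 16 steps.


TV distance bound <= (1-delta)^n
= (1 - 0.2200)^16
= 0.7800^16
= 0.0188

0.0188


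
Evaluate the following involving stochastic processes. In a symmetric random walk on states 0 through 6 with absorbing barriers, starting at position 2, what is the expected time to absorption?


For symmetric RW on 0,...,N with absorbing barriers, E(i) = i*(N-i)
E(2) = 2 * 4 = 8

8


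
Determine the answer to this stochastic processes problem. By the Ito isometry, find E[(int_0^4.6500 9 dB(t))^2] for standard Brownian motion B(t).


By Ito isometry: E[(int f dB)^2] = int f^2 dt
= 9^2 * 4.6500
= 81 * 4.6500 = 376.6500

376.6500


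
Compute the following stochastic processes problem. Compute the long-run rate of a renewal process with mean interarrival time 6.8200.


Long-run renewal rate = 1/E(X)
= 1/6.8200
= 0.1466

0.1466


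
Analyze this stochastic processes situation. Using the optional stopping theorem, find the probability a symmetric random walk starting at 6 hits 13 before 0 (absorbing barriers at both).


By optional stopping theorem: E(M at tau) = M(0) = 6
P(hit 13)*13 + P(hit 0)*0 = 6
P(hit 13) = (6 - 0)/(13 - 0) = 6/13 = 0.4615

0.4615


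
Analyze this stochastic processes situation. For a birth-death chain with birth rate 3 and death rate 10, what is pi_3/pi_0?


For birth-death process, pi_n/pi_0 = (lambda/mu)^n
= (3/10)^3
= 0.0270

0.0270


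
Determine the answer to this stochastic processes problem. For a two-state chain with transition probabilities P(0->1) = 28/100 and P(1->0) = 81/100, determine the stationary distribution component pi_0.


Stationary distribution: pi_0 = p10/(p01+p10), pi_1 = p01/(p01+p10)
p01 = 0.2800, p10 = 0.8100
pi_0 = 0.7431

0.7431


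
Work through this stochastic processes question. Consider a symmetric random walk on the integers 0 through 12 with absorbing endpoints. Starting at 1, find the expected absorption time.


For symmetric RW on 0,...,N with absorbing barriers, E(i) = i*(N-i)
E(1) = 1 * 11 = 11

11


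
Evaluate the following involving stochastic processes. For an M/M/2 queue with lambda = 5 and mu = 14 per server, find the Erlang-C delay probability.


a = lambda/mu = 0.3571
rho = a/c = 0.1786
Erlang-C formula applied:
C(c,a) = 0.0541

0.0541


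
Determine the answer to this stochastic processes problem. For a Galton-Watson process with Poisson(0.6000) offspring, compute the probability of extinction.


Since mu = 0.6000 <= 1, extinction probability = 1.

1.0000


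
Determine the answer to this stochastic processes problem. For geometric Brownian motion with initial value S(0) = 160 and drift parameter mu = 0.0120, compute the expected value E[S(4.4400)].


E[S(t)] = S(0) * exp(mu * t)
= 160 * exp(0.0120 * 4.4400)
= 160 * 1.0547
= 168.7560

168.7560


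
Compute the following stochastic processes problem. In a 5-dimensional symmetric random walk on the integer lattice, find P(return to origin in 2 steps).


P(return in 2 steps) = P(reverse first step) = 1/(2d)
= 1/10
= 0.1000

0.1000


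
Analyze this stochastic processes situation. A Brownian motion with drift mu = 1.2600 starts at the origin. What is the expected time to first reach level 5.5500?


Expected first passage time = a/mu
= 5.5500/1.2600
= 4.4048

4.4048


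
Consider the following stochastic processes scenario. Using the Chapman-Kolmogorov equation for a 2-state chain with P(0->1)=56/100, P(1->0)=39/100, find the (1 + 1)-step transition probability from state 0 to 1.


P^2 = P^1 * P^1
Computing via matrix multiplication of the transition matrix.
Entry (0,1) of P^2 = 0.5880

0.5880


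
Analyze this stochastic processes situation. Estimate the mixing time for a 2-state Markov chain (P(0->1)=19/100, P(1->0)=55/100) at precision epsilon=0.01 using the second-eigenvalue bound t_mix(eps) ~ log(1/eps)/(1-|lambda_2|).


lambda_2 = |1 - p01 - p10| = |1 - 0.1900 - 0.5500| = 0.2600
t_mix ~ log(1/eps)/(1 - |lambda_2|)
= log(100)/(1 - 0.2600) = 4.6052/0.7400
= 6.2232

6.2232


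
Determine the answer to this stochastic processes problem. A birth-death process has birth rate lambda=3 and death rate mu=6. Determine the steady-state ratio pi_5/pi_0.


For birth-death process, pi_n/pi_0 = (lambda/mu)^n
= (3/6)^5
= 0.0312

0.0312


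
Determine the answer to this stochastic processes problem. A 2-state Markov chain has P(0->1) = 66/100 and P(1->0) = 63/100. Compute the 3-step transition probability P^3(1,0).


Computing P^3 by matrix multiplication.
P = [[0.3400, 0.6600], [0.6300, 0.3700]]
After raising P to the power 3:
P^3(1,0) = 0.5003

0.5003


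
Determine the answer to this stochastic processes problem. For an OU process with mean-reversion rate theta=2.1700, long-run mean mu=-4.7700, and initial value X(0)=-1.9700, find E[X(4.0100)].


E[X(t)] = mu + (X(0) - mu)*exp(-theta*t)
= -4.7700 + (-1.9700 - -4.7700)*exp(-2.1700*4.0100)
= -4.7700 + 2.8000 * 1.6630e-04
= -4.7695

-4.7695


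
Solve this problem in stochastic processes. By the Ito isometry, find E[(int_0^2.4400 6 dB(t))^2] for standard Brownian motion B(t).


By Ito isometry: E[(int f dB)^2] = int f^2 dt
= 6^2 * 2.4400
= 36 * 2.4400 = 87.8400

87.8400


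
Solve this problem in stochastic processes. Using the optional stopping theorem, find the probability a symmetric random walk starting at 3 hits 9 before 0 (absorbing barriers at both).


By optional stopping theorem: E(M at tau) = M(0) = 3
P(hit 9)*9 + P(hit 0)*0 = 3
P(hit 9) = (3 - 0)/(9 - 0) = 1/3 = 0.3333

0.3333


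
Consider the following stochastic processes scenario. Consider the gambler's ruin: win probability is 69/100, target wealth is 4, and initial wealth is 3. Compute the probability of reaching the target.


Gambler's ruin formula:
r = q/p = 0.3100/0.6900 = 0.4493
P(win) = (1 - r^i)/(1 - r^N)
= (1 - 0.4493^3)/(1 - 0.4493^4)
= 0.9479

0.9479


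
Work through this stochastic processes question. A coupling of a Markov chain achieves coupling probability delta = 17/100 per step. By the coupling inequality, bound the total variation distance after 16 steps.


TV distance bound <= (1-delta)^n
= (1 - 0.1700)^16
= 0.8300^16
= 0.0507

0.0507


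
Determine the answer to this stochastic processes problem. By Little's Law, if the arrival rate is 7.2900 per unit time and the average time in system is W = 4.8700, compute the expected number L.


Little's Law: L = lambda * W
= 7.2900 * 4.8700
= 35.5023

35.5023


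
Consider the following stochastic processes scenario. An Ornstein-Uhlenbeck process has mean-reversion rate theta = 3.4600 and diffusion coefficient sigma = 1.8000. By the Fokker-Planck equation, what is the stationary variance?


Stationary variance = sigma^2 / (2*theta)
= 1.8000^2 / (2*3.4600)
= 3.2400 / 6.9200
= 0.4682

0.4682


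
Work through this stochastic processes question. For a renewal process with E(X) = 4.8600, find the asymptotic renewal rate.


Long-run renewal rate = 1/E(X)
= 1/4.8600
= 0.2058

0.2058


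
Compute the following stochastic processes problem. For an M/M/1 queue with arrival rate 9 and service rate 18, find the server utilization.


rho = lambda/mu
= 9/18
= 0.5000

0.5000


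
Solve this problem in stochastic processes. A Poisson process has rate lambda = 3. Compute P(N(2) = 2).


P(N(t)=k) = (lambda*t)^k * exp(-lambda*t) / k!
lambda*t = 6
= 6^2 * exp(-6) / 2!
= 36 * 0.0025 / 2
= 0.0446

0.0446


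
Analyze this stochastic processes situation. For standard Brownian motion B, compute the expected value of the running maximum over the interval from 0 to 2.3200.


E(max B(s)) = sqrt(2t/pi)
= sqrt(2*2.3200/pi)
= sqrt(1.4770)
= 1.2153

1.2153


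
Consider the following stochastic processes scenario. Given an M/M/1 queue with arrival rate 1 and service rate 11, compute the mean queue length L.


rho = 1/11 = 0.0909
L = rho/(1-rho)
= 0.0909/0.9091
= 0.1000

0.1000


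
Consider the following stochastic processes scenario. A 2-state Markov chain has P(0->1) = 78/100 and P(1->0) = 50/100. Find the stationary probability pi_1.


Stationary distribution: pi_0 = p10/(p01+p10), pi_1 = p01/(p01+p10)
p01 = 0.7800, p10 = 0.5000
pi_1 = 0.6094

0.6094


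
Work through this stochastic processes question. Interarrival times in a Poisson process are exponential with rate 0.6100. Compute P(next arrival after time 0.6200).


P(X > t) = exp(-lambda * t)
= exp(-0.6100 * 0.6200)
= exp(-0.3782) = 0.6851

0.6851


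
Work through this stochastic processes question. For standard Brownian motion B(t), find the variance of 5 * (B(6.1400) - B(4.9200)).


Var(alpha*(B(t)-B(s))) = alpha^2 * (t-s)
= 5^2 * (6.1400 - 4.9200)
= 25 * 1.2200
= 30.5000

30.5000


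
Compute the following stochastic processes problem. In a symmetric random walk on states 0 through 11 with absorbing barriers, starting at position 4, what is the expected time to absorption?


For symmetric RW on 0,...,N with absorbing barriers, E(i) = i*(N-i)
E(4) = 4 * 7 = 28

28


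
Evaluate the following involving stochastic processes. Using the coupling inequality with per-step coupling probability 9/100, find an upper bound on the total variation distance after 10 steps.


TV distance bound <= (1-delta)^n
= (1 - 0.0900)^10
= 0.9100^10
= 0.3894

0.3894


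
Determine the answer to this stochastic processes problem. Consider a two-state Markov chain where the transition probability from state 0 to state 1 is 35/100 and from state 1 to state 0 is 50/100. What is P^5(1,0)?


Computing P^5 by matrix multiplication.
P = [[0.6500, 0.3500], [0.5000, 0.5000]]
After raising P to the power 5:
P^5(1,0) = 0.5882

0.5882


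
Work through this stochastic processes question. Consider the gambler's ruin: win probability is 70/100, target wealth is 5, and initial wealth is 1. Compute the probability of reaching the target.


Gambler's ruin formula:
r = q/p = 0.3000/0.7000 = 0.4286
P(win) = (1 - r^i)/(1 - r^N)
= (1 - 0.4286^1)/(1 - 0.4286^5)
= 0.5798

0.5798


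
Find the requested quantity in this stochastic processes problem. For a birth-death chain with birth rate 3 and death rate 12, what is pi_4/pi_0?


For birth-death process, pi_n/pi_0 = (lambda/mu)^n
= (3/12)^4
= 0.0039

0.0039


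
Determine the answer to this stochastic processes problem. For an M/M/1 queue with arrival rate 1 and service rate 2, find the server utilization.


rho = lambda/mu
= 1/2
= 0.5000

0.5000


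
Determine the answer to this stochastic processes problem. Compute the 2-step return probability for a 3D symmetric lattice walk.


P(return in 2 steps) = P(reverse first step) = 1/(2d)
= 1/6
= 0.1667

0.1667


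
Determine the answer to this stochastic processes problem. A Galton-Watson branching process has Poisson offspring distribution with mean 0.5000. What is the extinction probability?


Since mu = 0.5000 <= 1, extinction probability = 1.

1.0000


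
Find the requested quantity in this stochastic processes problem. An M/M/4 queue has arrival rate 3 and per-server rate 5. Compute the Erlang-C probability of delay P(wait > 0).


a = lambda/mu = 0.6000
rho = a/c = 0.1500
Erlang-C formula applied:
C(c,a) = 0.0035

0.0035


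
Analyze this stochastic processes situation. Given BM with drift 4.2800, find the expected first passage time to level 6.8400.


Expected first passage time = a/mu
= 6.8400/4.2800
= 1.5981

1.5981


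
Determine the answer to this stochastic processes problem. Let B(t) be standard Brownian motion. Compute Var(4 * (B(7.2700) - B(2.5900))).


Var(alpha*(B(t)-B(s))) = alpha^2 * (t-s)
= 4^2 * (7.2700 - 2.5900)
= 16 * 4.6800
= 74.8800

74.8800


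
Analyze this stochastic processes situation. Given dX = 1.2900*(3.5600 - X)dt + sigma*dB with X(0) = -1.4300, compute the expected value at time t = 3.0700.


E[X(t)] = mu + (X(0) - mu)*exp(-theta*t)
= 3.5600 + (-1.4300 - 3.5600)*exp(-1.2900*3.0700)
= 3.5600 + -4.9900 * 0.0191
= 3.4649

3.4649


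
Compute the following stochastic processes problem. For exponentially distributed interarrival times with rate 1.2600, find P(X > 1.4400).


P(X > t) = exp(-lambda * t)
= exp(-1.2600 * 1.4400)
= exp(-1.8144) = 0.1629

0.1629


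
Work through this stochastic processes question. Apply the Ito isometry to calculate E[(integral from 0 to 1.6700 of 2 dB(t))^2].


By Ito isometry: E[(int f dB)^2] = int f^2 dt
= 2^2 * 1.6700
= 4 * 1.6700 = 6.6800

6.6800


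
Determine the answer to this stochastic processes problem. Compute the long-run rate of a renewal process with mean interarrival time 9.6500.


Long-run renewal rate = 1/E(X)
= 1/9.6500
= 0.1036

0.1036


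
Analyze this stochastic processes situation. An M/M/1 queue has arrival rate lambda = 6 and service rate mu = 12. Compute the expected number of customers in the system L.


rho = 6/12 = 0.5000
L = rho/(1-rho)
= 0.5000/0.5000
= 1.0000

1.0000


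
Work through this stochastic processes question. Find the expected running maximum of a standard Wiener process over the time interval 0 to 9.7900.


E(max B(s)) = sqrt(2t/pi)
= sqrt(2*9.7900/pi)
= sqrt(6.2325)
= 2.4965

2.4965
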